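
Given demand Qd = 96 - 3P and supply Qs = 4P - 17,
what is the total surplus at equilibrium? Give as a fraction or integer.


Find equilibrium: 96 - 3P = 4P - 17
96 + 17 = 7P
P* = 113/7 = 113/7
Q* = 4*113/7 - 17 = 333/7
Inverse demand: P = 32 - Q/3, so P_max = 32
Inverse supply: P = 17/4 + Q/4, so P_min = 17/4
CS = (1/2) * 333/7 * (32 - 113/7) = 36963/98
PS = (1/2) * 333/7 * (113/7 - 17/4) = 110889/392
TS = CS + PS = 36963/98 + 110889/392 = 36963/56

36963/56


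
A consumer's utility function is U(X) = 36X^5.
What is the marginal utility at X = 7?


MU = dU/dX = 36*5*X^(5-1)
MU = 180*X^4
At X = 7:
MU = 180 * 7^4
MU = 180 * 2401 = 432180

432180


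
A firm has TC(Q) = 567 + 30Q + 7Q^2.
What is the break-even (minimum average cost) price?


AC(Q) = 567/Q + 30 + 7Q
To minimize: dAC/dQ = -567/Q^2 + 7 = 0
Q^2 = 567/7 = 81
Q* = 9
Min AC = 567/9 + 30 + 7*9
Min AC = 63 + 30 + 63 = 156

156


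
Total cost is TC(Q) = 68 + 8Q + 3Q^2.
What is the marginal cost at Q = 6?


MC = dTC/dQ = 8 + 2*3*Q
At Q = 6:
MC = 8 + 6*6
MC = 8 + 36 = 44

44


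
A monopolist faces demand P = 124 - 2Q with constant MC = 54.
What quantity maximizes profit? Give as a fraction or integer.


TR = P*Q = (124 - 2Q)Q = 124Q - 2Q^2
MR = dTR/dQ = 124 - 4Q
Set MR = MC:
124 - 4Q = 54
70 = 4Q
Q* = 70/4 = 35/2

35/2


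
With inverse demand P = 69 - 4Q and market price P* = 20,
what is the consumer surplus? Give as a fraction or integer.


Maximum willingness to pay (at Q=0): P_max = 69
Quantity demanded at P* = 20:
Q* = (69 - 20)/4 = 49/4
CS = (1/2) * Q* * (P_max - P*)
CS = (1/2) * 49/4 * (69 - 20)
CS = (1/2) * 49/4 * 49 = 2401/8

2401/8


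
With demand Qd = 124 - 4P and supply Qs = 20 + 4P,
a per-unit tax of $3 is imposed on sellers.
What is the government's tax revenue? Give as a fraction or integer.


With tax on sellers, new supply: Qs' = 20 + 4(P - 3)
= 8 + 4P
New equilibrium quantity:
Q_new = 66
Tax revenue = tax * Q_new = 3 * 66 = 198

198


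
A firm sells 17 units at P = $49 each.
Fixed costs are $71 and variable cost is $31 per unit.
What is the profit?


Total Revenue = P * Q = 49 * 17 = $833
Total Cost = FC + VC*Q = 71 + 31*17 = $598
Profit = TR - TC = 833 - 598 = $235

$235


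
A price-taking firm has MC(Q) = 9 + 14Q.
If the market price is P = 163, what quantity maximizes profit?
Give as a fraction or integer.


In perfect competition, profit is maximized where P = MC.
163 = 9 + 14Q
154 = 14Q
Q* = 154/14 = 11

11


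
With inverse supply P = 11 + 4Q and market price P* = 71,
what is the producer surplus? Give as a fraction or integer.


Minimum supply price (at Q=0): P_min = 11
Quantity supplied at P* = 71:
Q* = (71 - 11)/4 = 15
PS = (1/2) * Q* * (P* - P_min)
PS = (1/2) * 15 * (71 - 11)
PS = (1/2) * 15 * 60 = 450

450


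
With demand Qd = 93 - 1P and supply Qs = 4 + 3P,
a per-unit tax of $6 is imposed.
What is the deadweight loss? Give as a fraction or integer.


Pre-tax equilibrium quantity: Q* = 283/4
Post-tax equilibrium quantity: Q_tax = 265/4
Reduction in quantity: Q* - Q_tax = 9/2
DWL = (1/2) * tax * (Q* - Q_tax)
DWL = (1/2) * 6 * 9/2 = 27/2

27/2


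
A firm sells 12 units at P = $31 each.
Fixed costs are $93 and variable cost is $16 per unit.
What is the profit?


Total Revenue = P * Q = 31 * 12 = $372
Total Cost = FC + VC*Q = 93 + 16*12 = $285
Profit = TR - TC = 372 - 285 = $87

$87


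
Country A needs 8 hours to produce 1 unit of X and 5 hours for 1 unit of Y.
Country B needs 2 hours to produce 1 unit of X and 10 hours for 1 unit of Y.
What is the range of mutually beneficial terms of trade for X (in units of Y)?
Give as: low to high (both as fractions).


Opportunity cost of X for Country A = hours_X / hours_Y = 8/5 = 8/5 units of Y
Opportunity cost of X for Country B = hours_X / hours_Y = 2/10 = 1/5 units of Y
Terms of trade must be between the two opportunity costs.
Range: 1/5 to 8/5

1/5 to 8/5


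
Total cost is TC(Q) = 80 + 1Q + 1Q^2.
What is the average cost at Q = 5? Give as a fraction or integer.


TC(5) = 80 + 1*5 + 1*5^2
TC(5) = 80 + 5 + 25 = 110
AC = TC/Q = 110/5 = 22

22


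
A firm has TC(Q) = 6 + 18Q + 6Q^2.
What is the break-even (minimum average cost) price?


AC(Q) = 6/Q + 18 + 6Q
To minimize: dAC/dQ = -6/Q^2 + 6 = 0
Q^2 = 6/6 = 1
Q* = 1
Min AC = 6/1 + 18 + 6*1
Min AC = 6 + 18 + 6 = 30

30


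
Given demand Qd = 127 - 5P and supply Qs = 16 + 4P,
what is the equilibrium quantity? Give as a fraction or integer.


First find equilibrium price:
127 - 5P = 16 + 4P
P* = 111/9 = 37/3
Then substitute into demand:
Q* = 127 - 5 * 37/3 = 196/3

196/3


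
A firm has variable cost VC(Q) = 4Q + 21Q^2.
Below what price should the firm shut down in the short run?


AVC(Q) = VC(Q)/Q = 4 + 21Q
AVC is increasing in Q, so minimum AVC is at Q -> 0+.
Min AVC = 4
The firm should shut down if P < 4.

4


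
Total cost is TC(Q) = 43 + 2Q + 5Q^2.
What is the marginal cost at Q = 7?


MC = dTC/dQ = 2 + 2*5*Q
At Q = 7:
MC = 2 + 10*7
MC = 2 + 70 = 72

72


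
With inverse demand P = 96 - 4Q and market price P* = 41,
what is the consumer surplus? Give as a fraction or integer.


Maximum willingness to pay (at Q=0): P_max = 96
Quantity demanded at P* = 41:
Q* = (96 - 41)/4 = 55/4
CS = (1/2) * Q* * (P_max - P*)
CS = (1/2) * 55/4 * (96 - 41)
CS = (1/2) * 55/4 * 55 = 3025/8

3025/8


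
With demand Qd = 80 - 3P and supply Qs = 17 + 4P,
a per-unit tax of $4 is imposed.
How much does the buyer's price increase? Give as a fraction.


With a per-unit tax, the buyer's price increase depends on relative slopes.
Supply slope: d = 4, Demand slope: b = 3
Buyer's price increase = d * tax / (b + d)
= 4 * 4 / (3 + 4)
= 16 / 7 = 16/7

16/7


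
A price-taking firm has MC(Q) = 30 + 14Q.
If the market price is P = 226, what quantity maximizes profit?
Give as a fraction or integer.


In perfect competition, profit is maximized where P = MC.
226 = 30 + 14Q
196 = 14Q
Q* = 196/14 = 14

14


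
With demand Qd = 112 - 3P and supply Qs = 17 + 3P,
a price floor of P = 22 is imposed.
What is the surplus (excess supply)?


At P = 22:
Qd = 112 - 3*22 = 46
Qs = 17 + 3*22 = 83
Surplus = Qs - Qd = 83 - 46 = 37

37


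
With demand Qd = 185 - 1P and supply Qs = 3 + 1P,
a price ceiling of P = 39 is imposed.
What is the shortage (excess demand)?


At P = 39:
Qd = 185 - 1*39 = 146
Qs = 3 + 1*39 = 42
Shortage = Qd - Qs = 146 - 42 = 104

104


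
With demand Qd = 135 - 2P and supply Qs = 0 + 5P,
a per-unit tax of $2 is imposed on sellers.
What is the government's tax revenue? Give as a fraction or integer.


With tax on sellers, new supply: Qs' = 0 + 5(P - 2)
= 5P - 10
New equilibrium quantity:
Q_new = 655/7
Tax revenue = tax * Q_new = 2 * 655/7 = 1310/7

1310/7


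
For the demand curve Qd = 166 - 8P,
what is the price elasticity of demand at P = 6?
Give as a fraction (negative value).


dQ/dP = -8
At P = 6: Q = 166 - 8*6 = 118
E = (dQ/dP)(P/Q) = (-8)(6/118) = -24/59

-24/59


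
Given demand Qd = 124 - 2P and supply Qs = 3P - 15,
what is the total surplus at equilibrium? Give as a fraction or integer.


Find equilibrium: 124 - 2P = 3P - 15
124 + 15 = 5P
P* = 139/5 = 139/5
Q* = 3*139/5 - 15 = 342/5
Inverse demand: P = 62 - Q/2, so P_max = 62
Inverse supply: P = 5 + Q/3, so P_min = 5
CS = (1/2) * 342/5 * (62 - 139/5) = 29241/25
PS = (1/2) * 342/5 * (139/5 - 5) = 19494/25
TS = CS + PS = 29241/25 + 19494/25 = 9747/5

9747/5


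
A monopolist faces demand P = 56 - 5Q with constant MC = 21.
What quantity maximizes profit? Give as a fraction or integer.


TR = P*Q = (56 - 5Q)Q = 56Q - 5Q^2
MR = dTR/dQ = 56 - 10Q
Set MR = MC:
56 - 10Q = 21
35 = 10Q
Q* = 35/10 = 7/2

7/2


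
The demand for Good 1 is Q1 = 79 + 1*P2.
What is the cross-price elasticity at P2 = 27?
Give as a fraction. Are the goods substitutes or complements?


dQ1/dP2 = 1
At P2 = 27: Q1 = 79 + 1*27 = 106
Exy = (dQ1/dP2)(P2/Q1) = 1 * 27 / 106 = 27/106
Since Exy > 0, the goods are substitutes.

27/106 (substitutes)


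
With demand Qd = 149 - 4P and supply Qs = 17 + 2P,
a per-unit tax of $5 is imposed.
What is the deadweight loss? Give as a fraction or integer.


Pre-tax equilibrium quantity: Q* = 61
Post-tax equilibrium quantity: Q_tax = 163/3
Reduction in quantity: Q* - Q_tax = 20/3
DWL = (1/2) * tax * (Q* - Q_tax)
DWL = (1/2) * 5 * 20/3 = 50/3

50/3


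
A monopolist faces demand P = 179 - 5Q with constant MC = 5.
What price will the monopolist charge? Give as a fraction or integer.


MR = 179 - 10Q
Set MR = MC: 179 - 10Q = 5
Q* = 87/5
Substitute into demand:
P* = 179 - 5*87/5 = 92

92


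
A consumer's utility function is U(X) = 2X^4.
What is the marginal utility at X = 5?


MU = dU/dX = 2*4*X^(4-1)
MU = 8*X^3
At X = 5:
MU = 8 * 5^3
MU = 8 * 125 = 1000

1000


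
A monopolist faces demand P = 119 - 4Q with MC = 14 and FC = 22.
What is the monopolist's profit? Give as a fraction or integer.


MR = MC: 119 - 8Q = 14
Q* = 105/8
P* = 119 - 4*105/8 = 133/2
Profit = (P* - MC)*Q* - FC
= (133/2 - 14)*105/8 - 22
= 105/2*105/8 - 22
= 11025/16 - 22 = 10673/16

10673/16


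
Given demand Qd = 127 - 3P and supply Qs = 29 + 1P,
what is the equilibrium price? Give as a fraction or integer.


At equilibrium, Qd = Qs.
127 - 3P = 29 + 1P
127 - 29 = 3P + 1P
98 = 4P
P* = 98/4 = 49/2

49/2


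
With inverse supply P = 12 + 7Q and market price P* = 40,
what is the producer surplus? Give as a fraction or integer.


Minimum supply price (at Q=0): P_min = 12
Quantity supplied at P* = 40:
Q* = (40 - 12)/7 = 4
PS = (1/2) * Q* * (P* - P_min)
PS = (1/2) * 4 * (40 - 12)
PS = (1/2) * 4 * 28 = 56

56


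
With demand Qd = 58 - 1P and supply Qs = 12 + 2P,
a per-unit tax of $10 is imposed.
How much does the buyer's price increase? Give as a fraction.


With a per-unit tax, the buyer's price increase depends on relative slopes.
Supply slope: d = 2, Demand slope: b = 1
Buyer's price increase = d * tax / (b + d)
= 2 * 10 / (1 + 2)
= 20 / 3 = 20/3

20/3


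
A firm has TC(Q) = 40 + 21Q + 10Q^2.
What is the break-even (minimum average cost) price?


AC(Q) = 40/Q + 21 + 10Q
To minimize: dAC/dQ = -40/Q^2 + 10 = 0
Q^2 = 40/10 = 4
Q* = 2
Min AC = 40/2 + 21 + 10*2
Min AC = 20 + 21 + 20 = 61

61


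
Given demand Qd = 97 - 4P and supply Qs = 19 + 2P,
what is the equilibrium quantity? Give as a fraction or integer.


First find equilibrium price:
97 - 4P = 19 + 2P
P* = 78/6 = 13
Then substitute into demand:
Q* = 97 - 4 * 13 = 45

45


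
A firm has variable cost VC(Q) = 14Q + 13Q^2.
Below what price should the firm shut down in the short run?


AVC(Q) = VC(Q)/Q = 14 + 13Q
AVC is increasing in Q, so minimum AVC is at Q -> 0+.
Min AVC = 14
The firm should shut down if P < 14.

14


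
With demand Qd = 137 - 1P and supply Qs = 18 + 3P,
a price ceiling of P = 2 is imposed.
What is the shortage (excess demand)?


At P = 2:
Qd = 137 - 1*2 = 135
Qs = 18 + 3*2 = 24
Shortage = Qd - Qs = 135 - 24 = 111

111


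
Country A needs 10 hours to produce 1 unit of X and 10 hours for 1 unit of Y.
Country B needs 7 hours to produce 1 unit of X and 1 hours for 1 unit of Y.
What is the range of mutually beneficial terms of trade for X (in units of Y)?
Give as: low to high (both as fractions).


Opportunity cost of X for Country A = hours_X / hours_Y = 10/10 = 1 units of Y
Opportunity cost of X for Country B = hours_X / hours_Y = 7/1 = 7 units of Y
Terms of trade must be between the two opportunity costs.
Range: 1 to 7

1 to 7


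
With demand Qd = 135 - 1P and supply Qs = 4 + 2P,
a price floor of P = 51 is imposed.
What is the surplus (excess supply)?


At P = 51:
Qd = 135 - 1*51 = 84
Qs = 4 + 2*51 = 106
Surplus = Qs - Qd = 106 - 84 = 22

22


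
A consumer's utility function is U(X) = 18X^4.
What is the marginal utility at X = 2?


MU = dU/dX = 18*4*X^(4-1)
MU = 72*X^3
At X = 2:
MU = 72 * 2^3
MU = 72 * 8 = 576

576


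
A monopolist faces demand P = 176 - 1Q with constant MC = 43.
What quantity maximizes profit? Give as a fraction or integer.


TR = P*Q = (176 - 1Q)Q = 176Q - 1Q^2
MR = dTR/dQ = 176 - 2Q
Set MR = MC:
176 - 2Q = 43
133 = 2Q
Q* = 133/2 = 133/2

133/2


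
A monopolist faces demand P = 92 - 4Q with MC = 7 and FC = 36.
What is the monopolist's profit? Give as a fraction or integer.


MR = MC: 92 - 8Q = 7
Q* = 85/8
P* = 92 - 4*85/8 = 99/2
Profit = (P* - MC)*Q* - FC
= (99/2 - 7)*85/8 - 36
= 85/2*85/8 - 36
= 7225/16 - 36 = 6649/16

6649/16


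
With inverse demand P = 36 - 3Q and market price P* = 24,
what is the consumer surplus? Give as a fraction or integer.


Maximum willingness to pay (at Q=0): P_max = 36
Quantity demanded at P* = 24:
Q* = (36 - 24)/3 = 4
CS = (1/2) * Q* * (P_max - P*)
CS = (1/2) * 4 * (36 - 24)
CS = (1/2) * 4 * 12 = 24

24


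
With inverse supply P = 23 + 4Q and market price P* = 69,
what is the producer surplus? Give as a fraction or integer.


Minimum supply price (at Q=0): P_min = 23
Quantity supplied at P* = 69:
Q* = (69 - 23)/4 = 23/2
PS = (1/2) * Q* * (P* - P_min)
PS = (1/2) * 23/2 * (69 - 23)
PS = (1/2) * 23/2 * 46 = 529/2

529/2


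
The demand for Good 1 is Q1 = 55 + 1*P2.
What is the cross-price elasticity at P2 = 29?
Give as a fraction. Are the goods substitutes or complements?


dQ1/dP2 = 1
At P2 = 29: Q1 = 55 + 1*29 = 84
Exy = (dQ1/dP2)(P2/Q1) = 1 * 29 / 84 = 29/84
Since Exy > 0, the goods are substitutes.

29/84 (substitutes)


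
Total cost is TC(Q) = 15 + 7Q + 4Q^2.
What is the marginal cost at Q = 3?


MC = dTC/dQ = 7 + 2*4*Q
At Q = 3:
MC = 7 + 8*3
MC = 7 + 24 = 31

31


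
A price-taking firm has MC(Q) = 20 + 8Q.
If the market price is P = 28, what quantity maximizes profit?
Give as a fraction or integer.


In perfect competition, profit is maximized where P = MC.
28 = 20 + 8Q
8 = 8Q
Q* = 8/8 = 1

1


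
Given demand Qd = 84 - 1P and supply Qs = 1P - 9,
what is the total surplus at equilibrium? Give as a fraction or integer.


Find equilibrium: 84 - 1P = 1P - 9
84 + 9 = 2P
P* = 93/2 = 93/2
Q* = 1*93/2 - 9 = 75/2
Inverse demand: P = 84 - Q/1, so P_max = 84
Inverse supply: P = 9 + Q/1, so P_min = 9
CS = (1/2) * 75/2 * (84 - 93/2) = 5625/8
PS = (1/2) * 75/2 * (93/2 - 9) = 5625/8
TS = CS + PS = 5625/8 + 5625/8 = 5625/4

5625/4


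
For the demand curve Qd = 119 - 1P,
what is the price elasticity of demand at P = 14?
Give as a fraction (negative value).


dQ/dP = -1
At P = 14: Q = 119 - 1*14 = 105
E = (dQ/dP)(P/Q) = (-1)(14/105) = -2/15

-2/15


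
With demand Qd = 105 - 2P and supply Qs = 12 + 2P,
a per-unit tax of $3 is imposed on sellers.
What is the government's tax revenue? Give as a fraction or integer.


With tax on sellers, new supply: Qs' = 12 + 2(P - 3)
= 6 + 2P
New equilibrium quantity:
Q_new = 111/2
Tax revenue = tax * Q_new = 3 * 111/2 = 333/2

333/2


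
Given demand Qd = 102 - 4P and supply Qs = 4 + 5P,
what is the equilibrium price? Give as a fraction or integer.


At equilibrium, Qd = Qs.
102 - 4P = 4 + 5P
102 - 4 = 4P + 5P
98 = 9P
P* = 98/9 = 98/9

98/9


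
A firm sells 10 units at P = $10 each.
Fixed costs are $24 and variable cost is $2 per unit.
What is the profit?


Total Revenue = P * Q = 10 * 10 = $100
Total Cost = FC + VC*Q = 24 + 2*10 = $44
Profit = TR - TC = 100 - 44 = $56

$56


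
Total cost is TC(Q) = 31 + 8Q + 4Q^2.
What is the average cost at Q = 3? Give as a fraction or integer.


TC(3) = 31 + 8*3 + 4*3^2
TC(3) = 31 + 24 + 36 = 91
AC = TC/Q = 91/3 = 91/3

91/3


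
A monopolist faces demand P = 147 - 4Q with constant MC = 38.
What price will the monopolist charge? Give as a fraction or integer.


MR = 147 - 8Q
Set MR = MC: 147 - 8Q = 38
Q* = 109/8
Substitute into demand:
P* = 147 - 4*109/8 = 185/2

185/2


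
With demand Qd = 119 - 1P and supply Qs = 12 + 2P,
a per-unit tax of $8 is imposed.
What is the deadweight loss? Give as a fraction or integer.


Pre-tax equilibrium quantity: Q* = 250/3
Post-tax equilibrium quantity: Q_tax = 78
Reduction in quantity: Q* - Q_tax = 16/3
DWL = (1/2) * tax * (Q* - Q_tax)
DWL = (1/2) * 8 * 16/3 = 64/3

64/3


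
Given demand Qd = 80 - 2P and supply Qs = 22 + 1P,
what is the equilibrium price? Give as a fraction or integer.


At equilibrium, Qd = Qs.
80 - 2P = 22 + 1P
80 - 22 = 2P + 1P
58 = 3P
P* = 58/3 = 58/3

58/3


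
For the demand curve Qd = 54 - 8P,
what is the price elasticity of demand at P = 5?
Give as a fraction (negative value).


dQ/dP = -8
At P = 5: Q = 54 - 8*5 = 14
E = (dQ/dP)(P/Q) = (-8)(5/14) = -20/7

-20/7


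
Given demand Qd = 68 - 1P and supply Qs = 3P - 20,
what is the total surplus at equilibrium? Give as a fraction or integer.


Find equilibrium: 68 - 1P = 3P - 20
68 + 20 = 4P
P* = 88/4 = 22
Q* = 3*22 - 20 = 46
Inverse demand: P = 68 - Q/1, so P_max = 68
Inverse supply: P = 20/3 + Q/3, so P_min = 20/3
CS = (1/2) * 46 * (68 - 22) = 1058
PS = (1/2) * 46 * (22 - 20/3) = 1058/3
TS = CS + PS = 1058 + 1058/3 = 4232/3

4232/3


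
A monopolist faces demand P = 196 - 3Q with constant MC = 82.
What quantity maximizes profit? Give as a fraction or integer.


TR = P*Q = (196 - 3Q)Q = 196Q - 3Q^2
MR = dTR/dQ = 196 - 6Q
Set MR = MC:
196 - 6Q = 82
114 = 6Q
Q* = 114/6 = 19

19


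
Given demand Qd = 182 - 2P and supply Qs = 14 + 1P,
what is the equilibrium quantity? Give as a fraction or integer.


First find equilibrium price:
182 - 2P = 14 + 1P
P* = 168/3 = 56
Then substitute into demand:
Q* = 182 - 2 * 56 = 70

70


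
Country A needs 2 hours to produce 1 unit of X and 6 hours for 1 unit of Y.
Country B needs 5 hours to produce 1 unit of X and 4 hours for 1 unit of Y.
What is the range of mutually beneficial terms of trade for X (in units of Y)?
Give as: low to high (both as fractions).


Opportunity cost of X for Country A = hours_X / hours_Y = 2/6 = 1/3 units of Y
Opportunity cost of X for Country B = hours_X / hours_Y = 5/4 = 5/4 units of Y
Terms of trade must be between the two opportunity costs.
Range: 1/3 to 5/4

1/3 to 5/4


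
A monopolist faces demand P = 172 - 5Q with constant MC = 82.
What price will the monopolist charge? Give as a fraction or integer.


MR = 172 - 10Q
Set MR = MC: 172 - 10Q = 82
Q* = 9
Substitute into demand:
P* = 172 - 5*9 = 127

127


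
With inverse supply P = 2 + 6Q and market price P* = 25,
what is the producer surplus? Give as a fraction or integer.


Minimum supply price (at Q=0): P_min = 2
Quantity supplied at P* = 25:
Q* = (25 - 2)/6 = 23/6
PS = (1/2) * Q* * (P* - P_min)
PS = (1/2) * 23/6 * (25 - 2)
PS = (1/2) * 23/6 * 23 = 529/12

529/12


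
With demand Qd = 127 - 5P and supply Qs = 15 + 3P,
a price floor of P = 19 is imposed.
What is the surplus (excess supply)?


At P = 19:
Qd = 127 - 5*19 = 32
Qs = 15 + 3*19 = 72
Surplus = Qs - Qd = 72 - 32 = 40

40


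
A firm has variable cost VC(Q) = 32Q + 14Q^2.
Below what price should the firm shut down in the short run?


AVC(Q) = VC(Q)/Q = 32 + 14Q
AVC is increasing in Q, so minimum AVC is at Q -> 0+.
Min AVC = 32
The firm should shut down if P < 32.

32


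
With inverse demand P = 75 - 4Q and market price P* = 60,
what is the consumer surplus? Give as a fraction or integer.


Maximum willingness to pay (at Q=0): P_max = 75
Quantity demanded at P* = 60:
Q* = (75 - 60)/4 = 15/4
CS = (1/2) * Q* * (P_max - P*)
CS = (1/2) * 15/4 * (75 - 60)
CS = (1/2) * 15/4 * 15 = 225/8

225/8


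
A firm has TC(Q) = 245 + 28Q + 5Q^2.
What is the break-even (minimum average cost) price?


AC(Q) = 245/Q + 28 + 5Q
To minimize: dAC/dQ = -245/Q^2 + 5 = 0
Q^2 = 245/5 = 49
Q* = 7
Min AC = 245/7 + 28 + 5*7
Min AC = 35 + 28 + 35 = 98

98


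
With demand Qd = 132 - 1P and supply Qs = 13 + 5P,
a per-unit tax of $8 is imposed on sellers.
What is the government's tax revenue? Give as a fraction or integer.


With tax on sellers, new supply: Qs' = 13 + 5(P - 8)
= 5P - 27
New equilibrium quantity:
Q_new = 211/2
Tax revenue = tax * Q_new = 8 * 211/2 = 844

844


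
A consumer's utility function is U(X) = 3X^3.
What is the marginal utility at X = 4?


MU = dU/dX = 3*3*X^(3-1)
MU = 9*X^2
At X = 4:
MU = 9 * 4^2
MU = 9 * 16 = 144

144


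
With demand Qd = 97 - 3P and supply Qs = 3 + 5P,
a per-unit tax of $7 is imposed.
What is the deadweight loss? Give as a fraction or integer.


Pre-tax equilibrium quantity: Q* = 247/4
Post-tax equilibrium quantity: Q_tax = 389/8
Reduction in quantity: Q* - Q_tax = 105/8
DWL = (1/2) * tax * (Q* - Q_tax)
DWL = (1/2) * 7 * 105/8 = 735/16

735/16


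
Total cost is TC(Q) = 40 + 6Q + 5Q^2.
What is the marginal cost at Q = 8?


MC = dTC/dQ = 6 + 2*5*Q
At Q = 8:
MC = 6 + 10*8
MC = 6 + 80 = 86

86


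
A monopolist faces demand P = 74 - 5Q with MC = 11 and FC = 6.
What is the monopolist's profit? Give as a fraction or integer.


MR = MC: 74 - 10Q = 11
Q* = 63/10
P* = 74 - 5*63/10 = 85/2
Profit = (P* - MC)*Q* - FC
= (85/2 - 11)*63/10 - 6
= 63/2*63/10 - 6
= 3969/20 - 6 = 3849/20

3849/20


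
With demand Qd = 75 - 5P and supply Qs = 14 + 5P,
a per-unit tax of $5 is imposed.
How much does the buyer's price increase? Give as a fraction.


With a per-unit tax, the buyer's price increase depends on relative slopes.
Supply slope: d = 5, Demand slope: b = 5
Buyer's price increase = d * tax / (b + d)
= 5 * 5 / (5 + 5)
= 25 / 10 = 5/2

5/2


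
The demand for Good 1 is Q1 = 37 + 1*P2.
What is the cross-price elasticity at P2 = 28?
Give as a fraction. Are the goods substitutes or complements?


dQ1/dP2 = 1
At P2 = 28: Q1 = 37 + 1*28 = 65
Exy = (dQ1/dP2)(P2/Q1) = 1 * 28 / 65 = 28/65
Since Exy > 0, the goods are substitutes.

28/65 (substitutes)


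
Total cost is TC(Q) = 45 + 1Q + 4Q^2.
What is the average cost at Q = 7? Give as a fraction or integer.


TC(7) = 45 + 1*7 + 4*7^2
TC(7) = 45 + 7 + 196 = 248
AC = TC/Q = 248/7 = 248/7

248/7


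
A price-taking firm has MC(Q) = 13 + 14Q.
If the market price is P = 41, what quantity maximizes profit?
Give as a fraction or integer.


In perfect competition, profit is maximized where P = MC.
41 = 13 + 14Q
28 = 14Q
Q* = 28/14 = 2

2


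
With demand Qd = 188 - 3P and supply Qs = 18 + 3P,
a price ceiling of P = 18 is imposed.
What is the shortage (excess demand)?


At P = 18:
Qd = 188 - 3*18 = 134
Qs = 18 + 3*18 = 72
Shortage = Qd - Qs = 134 - 72 = 62

62


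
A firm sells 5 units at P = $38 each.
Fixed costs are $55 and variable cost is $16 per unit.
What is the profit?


Total Revenue = P * Q = 38 * 5 = $190
Total Cost = FC + VC*Q = 55 + 16*5 = $135
Profit = TR - TC = 190 - 135 = $55

$55


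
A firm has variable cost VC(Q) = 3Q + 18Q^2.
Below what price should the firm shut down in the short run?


AVC(Q) = VC(Q)/Q = 3 + 18Q
AVC is increasing in Q, so minimum AVC is at Q -> 0+.
Min AVC = 3
The firm should shut down if P < 3.

3


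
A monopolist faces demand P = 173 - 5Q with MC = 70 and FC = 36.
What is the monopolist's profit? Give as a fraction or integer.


MR = MC: 173 - 10Q = 70
Q* = 103/10
P* = 173 - 5*103/10 = 243/2
Profit = (P* - MC)*Q* - FC
= (243/2 - 70)*103/10 - 36
= 103/2*103/10 - 36
= 10609/20 - 36 = 9889/20

9889/20


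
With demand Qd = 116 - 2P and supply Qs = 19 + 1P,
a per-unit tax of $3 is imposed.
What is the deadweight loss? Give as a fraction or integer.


Pre-tax equilibrium quantity: Q* = 154/3
Post-tax equilibrium quantity: Q_tax = 148/3
Reduction in quantity: Q* - Q_tax = 2
DWL = (1/2) * tax * (Q* - Q_tax)
DWL = (1/2) * 3 * 2 = 3

3


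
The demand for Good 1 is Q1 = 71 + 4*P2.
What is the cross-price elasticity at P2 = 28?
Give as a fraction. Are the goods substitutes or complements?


dQ1/dP2 = 4
At P2 = 28: Q1 = 71 + 4*28 = 183
Exy = (dQ1/dP2)(P2/Q1) = 4 * 28 / 183 = 112/183
Since Exy > 0, the goods are substitutes.

112/183 (substitutes)


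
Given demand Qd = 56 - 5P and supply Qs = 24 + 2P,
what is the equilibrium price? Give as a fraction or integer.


At equilibrium, Qd = Qs.
56 - 5P = 24 + 2P
56 - 24 = 5P + 2P
32 = 7P
P* = 32/7 = 32/7

32/7


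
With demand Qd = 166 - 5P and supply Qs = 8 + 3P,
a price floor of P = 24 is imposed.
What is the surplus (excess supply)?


At P = 24:
Qd = 166 - 5*24 = 46
Qs = 8 + 3*24 = 80
Surplus = Qs - Qd = 80 - 46 = 34

34


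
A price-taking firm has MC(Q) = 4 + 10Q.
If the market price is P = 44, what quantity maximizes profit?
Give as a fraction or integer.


In perfect competition, profit is maximized where P = MC.
44 = 4 + 10Q
40 = 10Q
Q* = 40/10 = 4

4


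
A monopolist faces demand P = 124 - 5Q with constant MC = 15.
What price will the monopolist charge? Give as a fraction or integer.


MR = 124 - 10Q
Set MR = MC: 124 - 10Q = 15
Q* = 109/10
Substitute into demand:
P* = 124 - 5*109/10 = 139/2

139/2


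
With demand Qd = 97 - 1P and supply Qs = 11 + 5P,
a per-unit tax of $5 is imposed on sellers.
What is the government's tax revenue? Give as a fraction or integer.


With tax on sellers, new supply: Qs' = 11 + 5(P - 5)
= 5P - 14
New equilibrium quantity:
Q_new = 157/2
Tax revenue = tax * Q_new = 5 * 157/2 = 785/2

785/2


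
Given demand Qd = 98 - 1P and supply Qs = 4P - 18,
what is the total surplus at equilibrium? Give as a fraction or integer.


Find equilibrium: 98 - 1P = 4P - 18
98 + 18 = 5P
P* = 116/5 = 116/5
Q* = 4*116/5 - 18 = 374/5
Inverse demand: P = 98 - Q/1, so P_max = 98
Inverse supply: P = 9/2 + Q/4, so P_min = 9/2
CS = (1/2) * 374/5 * (98 - 116/5) = 69938/25
PS = (1/2) * 374/5 * (116/5 - 9/2) = 34969/50
TS = CS + PS = 69938/25 + 34969/50 = 34969/10

34969/10


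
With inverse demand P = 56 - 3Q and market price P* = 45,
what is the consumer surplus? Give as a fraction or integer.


Maximum willingness to pay (at Q=0): P_max = 56
Quantity demanded at P* = 45:
Q* = (56 - 45)/3 = 11/3
CS = (1/2) * Q* * (P_max - P*)
CS = (1/2) * 11/3 * (56 - 45)
CS = (1/2) * 11/3 * 11 = 121/6

121/6


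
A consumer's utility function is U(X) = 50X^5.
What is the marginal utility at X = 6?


MU = dU/dX = 50*5*X^(5-1)
MU = 250*X^4
At X = 6:
MU = 250 * 6^4
MU = 250 * 1296 = 324000

324000


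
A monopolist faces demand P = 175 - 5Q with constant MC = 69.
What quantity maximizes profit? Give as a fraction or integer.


TR = P*Q = (175 - 5Q)Q = 175Q - 5Q^2
MR = dTR/dQ = 175 - 10Q
Set MR = MC:
175 - 10Q = 69
106 = 10Q
Q* = 106/10 = 53/5

53/5


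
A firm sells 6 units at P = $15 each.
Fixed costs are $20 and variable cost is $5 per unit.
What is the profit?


Total Revenue = P * Q = 15 * 6 = $90
Total Cost = FC + VC*Q = 20 + 5*6 = $50
Profit = TR - TC = 90 - 50 = $40

$40


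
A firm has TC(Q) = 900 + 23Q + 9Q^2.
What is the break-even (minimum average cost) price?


AC(Q) = 900/Q + 23 + 9Q
To minimize: dAC/dQ = -900/Q^2 + 9 = 0
Q^2 = 900/9 = 100
Q* = 10
Min AC = 900/10 + 23 + 9*10
Min AC = 90 + 23 + 90 = 203

203


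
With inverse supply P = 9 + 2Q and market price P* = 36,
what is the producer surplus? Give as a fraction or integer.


Minimum supply price (at Q=0): P_min = 9
Quantity supplied at P* = 36:
Q* = (36 - 9)/2 = 27/2
PS = (1/2) * Q* * (P* - P_min)
PS = (1/2) * 27/2 * (36 - 9)
PS = (1/2) * 27/2 * 27 = 729/4

729/4


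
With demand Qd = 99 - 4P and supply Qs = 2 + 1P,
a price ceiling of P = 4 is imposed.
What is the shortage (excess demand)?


At P = 4:
Qd = 99 - 4*4 = 83
Qs = 2 + 1*4 = 6
Shortage = Qd - Qs = 83 - 6 = 77

77


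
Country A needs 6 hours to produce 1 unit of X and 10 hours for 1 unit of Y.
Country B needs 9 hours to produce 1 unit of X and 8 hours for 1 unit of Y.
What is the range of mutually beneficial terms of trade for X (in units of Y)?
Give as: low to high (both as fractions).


Opportunity cost of X for Country A = hours_X / hours_Y = 6/10 = 3/5 units of Y
Opportunity cost of X for Country B = hours_X / hours_Y = 9/8 = 9/8 units of Y
Terms of trade must be between the two opportunity costs.
Range: 3/5 to 9/8

3/5 to 9/8


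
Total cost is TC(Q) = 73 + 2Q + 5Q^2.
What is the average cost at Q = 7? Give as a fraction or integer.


TC(7) = 73 + 2*7 + 5*7^2
TC(7) = 73 + 14 + 245 = 332
AC = TC/Q = 332/7 = 332/7

332/7


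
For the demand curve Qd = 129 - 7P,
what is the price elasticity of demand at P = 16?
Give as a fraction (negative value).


dQ/dP = -7
At P = 16: Q = 129 - 7*16 = 17
E = (dQ/dP)(P/Q) = (-7)(16/17) = -112/17

-112/17


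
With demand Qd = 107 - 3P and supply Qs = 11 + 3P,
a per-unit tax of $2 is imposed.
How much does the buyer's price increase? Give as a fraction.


With a per-unit tax, the buyer's price increase depends on relative slopes.
Supply slope: d = 3, Demand slope: b = 3
Buyer's price increase = d * tax / (b + d)
= 3 * 2 / (3 + 3)
= 6 / 6 = 1

1


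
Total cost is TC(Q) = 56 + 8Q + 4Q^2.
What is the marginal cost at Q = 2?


MC = dTC/dQ = 8 + 2*4*Q
At Q = 2:
MC = 8 + 8*2
MC = 8 + 16 = 24

24


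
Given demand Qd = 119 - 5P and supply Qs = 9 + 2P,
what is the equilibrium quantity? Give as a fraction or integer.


First find equilibrium price:
119 - 5P = 9 + 2P
P* = 110/7 = 110/7
Then substitute into demand:
Q* = 119 - 5 * 110/7 = 283/7

283/7


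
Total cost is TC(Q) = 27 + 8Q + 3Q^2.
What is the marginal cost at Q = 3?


MC = dTC/dQ = 8 + 2*3*Q
At Q = 3:
MC = 8 + 6*3
MC = 8 + 18 = 26

26


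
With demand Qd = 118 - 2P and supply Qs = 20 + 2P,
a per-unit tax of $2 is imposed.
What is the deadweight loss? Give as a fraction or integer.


Pre-tax equilibrium quantity: Q* = 69
Post-tax equilibrium quantity: Q_tax = 67
Reduction in quantity: Q* - Q_tax = 2
DWL = (1/2) * tax * (Q* - Q_tax)
DWL = (1/2) * 2 * 2 = 2

2


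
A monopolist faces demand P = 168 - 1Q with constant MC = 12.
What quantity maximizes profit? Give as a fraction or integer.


TR = P*Q = (168 - 1Q)Q = 168Q - 1Q^2
MR = dTR/dQ = 168 - 2Q
Set MR = MC:
168 - 2Q = 12
156 = 2Q
Q* = 156/2 = 78

78


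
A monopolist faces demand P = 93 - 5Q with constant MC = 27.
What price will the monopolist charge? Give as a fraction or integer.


MR = 93 - 10Q
Set MR = MC: 93 - 10Q = 27
Q* = 33/5
Substitute into demand:
P* = 93 - 5*33/5 = 60

60


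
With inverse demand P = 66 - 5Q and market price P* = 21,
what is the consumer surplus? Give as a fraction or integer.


Maximum willingness to pay (at Q=0): P_max = 66
Quantity demanded at P* = 21:
Q* = (66 - 21)/5 = 9
CS = (1/2) * Q* * (P_max - P*)
CS = (1/2) * 9 * (66 - 21)
CS = (1/2) * 9 * 45 = 405/2

405/2


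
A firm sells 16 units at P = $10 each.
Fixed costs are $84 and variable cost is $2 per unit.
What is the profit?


Total Revenue = P * Q = 10 * 16 = $160
Total Cost = FC + VC*Q = 84 + 2*16 = $116
Profit = TR - TC = 160 - 116 = $44

$44


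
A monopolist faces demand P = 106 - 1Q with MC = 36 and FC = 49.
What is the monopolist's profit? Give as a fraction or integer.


MR = MC: 106 - 2Q = 36
Q* = 35
P* = 106 - 1*35 = 71
Profit = (P* - MC)*Q* - FC
= (71 - 36)*35 - 49
= 35*35 - 49
= 1225 - 49 = 1176

1176


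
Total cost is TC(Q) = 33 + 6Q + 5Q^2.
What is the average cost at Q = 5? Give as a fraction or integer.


TC(5) = 33 + 6*5 + 5*5^2
TC(5) = 33 + 30 + 125 = 188
AC = TC/Q = 188/5 = 188/5

188/5


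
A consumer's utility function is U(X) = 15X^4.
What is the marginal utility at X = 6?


MU = dU/dX = 15*4*X^(4-1)
MU = 60*X^3
At X = 6:
MU = 60 * 6^3
MU = 60 * 216 = 12960

12960


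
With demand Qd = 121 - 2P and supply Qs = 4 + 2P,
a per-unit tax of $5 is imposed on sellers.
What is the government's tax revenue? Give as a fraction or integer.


With tax on sellers, new supply: Qs' = 4 + 2(P - 5)
= 2P - 6
New equilibrium quantity:
Q_new = 115/2
Tax revenue = tax * Q_new = 5 * 115/2 = 575/2

575/2


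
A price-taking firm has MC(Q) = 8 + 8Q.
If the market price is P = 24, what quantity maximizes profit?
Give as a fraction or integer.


In perfect competition, profit is maximized where P = MC.
24 = 8 + 8Q
16 = 8Q
Q* = 16/8 = 2

2


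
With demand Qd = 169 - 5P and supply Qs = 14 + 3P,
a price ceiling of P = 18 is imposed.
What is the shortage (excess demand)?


At P = 18:
Qd = 169 - 5*18 = 79
Qs = 14 + 3*18 = 68
Shortage = Qd - Qs = 79 - 68 = 11

11


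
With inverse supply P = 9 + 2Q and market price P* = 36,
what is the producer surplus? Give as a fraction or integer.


Minimum supply price (at Q=0): P_min = 9
Quantity supplied at P* = 36:
Q* = (36 - 9)/2 = 27/2
PS = (1/2) * Q* * (P* - P_min)
PS = (1/2) * 27/2 * (36 - 9)
PS = (1/2) * 27/2 * 27 = 729/4

729/4


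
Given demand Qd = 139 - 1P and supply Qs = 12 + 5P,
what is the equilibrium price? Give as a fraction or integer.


At equilibrium, Qd = Qs.
139 - 1P = 12 + 5P
139 - 12 = 1P + 5P
127 = 6P
P* = 127/6 = 127/6

127/6


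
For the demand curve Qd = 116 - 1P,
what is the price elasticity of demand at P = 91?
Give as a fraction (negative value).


dQ/dP = -1
At P = 91: Q = 116 - 1*91 = 25
E = (dQ/dP)(P/Q) = (-1)(91/25) = -91/25

-91/25


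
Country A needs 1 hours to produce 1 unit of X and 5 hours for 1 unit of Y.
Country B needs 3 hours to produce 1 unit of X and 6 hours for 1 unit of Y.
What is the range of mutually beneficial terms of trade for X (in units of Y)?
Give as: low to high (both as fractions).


Opportunity cost of X for Country A = hours_X / hours_Y = 1/5 = 1/5 units of Y
Opportunity cost of X for Country B = hours_X / hours_Y = 3/6 = 1/2 units of Y
Terms of trade must be between the two opportunity costs.
Range: 1/5 to 1/2

1/5 to 1/2


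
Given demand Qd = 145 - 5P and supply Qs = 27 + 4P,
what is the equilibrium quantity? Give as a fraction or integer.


First find equilibrium price:
145 - 5P = 27 + 4P
P* = 118/9 = 118/9
Then substitute into demand:
Q* = 145 - 5 * 118/9 = 715/9

715/9


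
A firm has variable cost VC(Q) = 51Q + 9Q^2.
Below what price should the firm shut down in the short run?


AVC(Q) = VC(Q)/Q = 51 + 9Q
AVC is increasing in Q, so minimum AVC is at Q -> 0+.
Min AVC = 51
The firm should shut down if P < 51.

51


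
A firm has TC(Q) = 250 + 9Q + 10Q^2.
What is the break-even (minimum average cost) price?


AC(Q) = 250/Q + 9 + 10Q
To minimize: dAC/dQ = -250/Q^2 + 10 = 0
Q^2 = 250/10 = 25
Q* = 5
Min AC = 250/5 + 9 + 10*5
Min AC = 50 + 9 + 50 = 109

109


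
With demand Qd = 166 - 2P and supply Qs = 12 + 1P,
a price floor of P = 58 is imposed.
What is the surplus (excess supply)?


At P = 58:
Qd = 166 - 2*58 = 50
Qs = 12 + 1*58 = 70
Surplus = Qs - Qd = 70 - 50 = 20

20


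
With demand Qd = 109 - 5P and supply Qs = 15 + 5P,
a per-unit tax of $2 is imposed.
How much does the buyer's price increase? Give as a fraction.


With a per-unit tax, the buyer's price increase depends on relative slopes.
Supply slope: d = 5, Demand slope: b = 5
Buyer's price increase = d * tax / (b + d)
= 5 * 2 / (5 + 5)
= 10 / 10 = 1

1


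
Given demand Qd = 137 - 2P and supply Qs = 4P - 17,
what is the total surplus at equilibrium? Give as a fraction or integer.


Find equilibrium: 137 - 2P = 4P - 17
137 + 17 = 6P
P* = 154/6 = 77/3
Q* = 4*77/3 - 17 = 257/3
Inverse demand: P = 137/2 - Q/2, so P_max = 137/2
Inverse supply: P = 17/4 + Q/4, so P_min = 17/4
CS = (1/2) * 257/3 * (137/2 - 77/3) = 66049/36
PS = (1/2) * 257/3 * (77/3 - 17/4) = 66049/72
TS = CS + PS = 66049/36 + 66049/72 = 66049/24

66049/24


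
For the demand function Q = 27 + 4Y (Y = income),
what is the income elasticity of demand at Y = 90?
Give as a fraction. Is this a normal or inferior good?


dQ/dY = 4
At Y = 90: Q = 27 + 4*90 = 387
Ey = (dQ/dY)(Y/Q) = 4 * 90 / 387 = 40/43
Since Ey > 0, this is a normal good.

40/43 (normal good)


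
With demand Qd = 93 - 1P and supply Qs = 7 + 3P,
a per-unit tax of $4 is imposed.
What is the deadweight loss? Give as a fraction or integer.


Pre-tax equilibrium quantity: Q* = 143/2
Post-tax equilibrium quantity: Q_tax = 137/2
Reduction in quantity: Q* - Q_tax = 3
DWL = (1/2) * tax * (Q* - Q_tax)
DWL = (1/2) * 4 * 3 = 6

6


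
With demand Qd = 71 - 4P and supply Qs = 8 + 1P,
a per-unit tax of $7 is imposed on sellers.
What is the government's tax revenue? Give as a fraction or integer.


With tax on sellers, new supply: Qs' = 8 + 1(P - 7)
= 1 + 1P
New equilibrium quantity:
Q_new = 15
Tax revenue = tax * Q_new = 7 * 15 = 105

105


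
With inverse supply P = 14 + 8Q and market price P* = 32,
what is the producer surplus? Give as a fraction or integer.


Minimum supply price (at Q=0): P_min = 14
Quantity supplied at P* = 32:
Q* = (32 - 14)/8 = 9/4
PS = (1/2) * Q* * (P* - P_min)
PS = (1/2) * 9/4 * (32 - 14)
PS = (1/2) * 9/4 * 18 = 81/4

81/4


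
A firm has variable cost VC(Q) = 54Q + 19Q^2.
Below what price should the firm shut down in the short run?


AVC(Q) = VC(Q)/Q = 54 + 19Q
AVC is increasing in Q, so minimum AVC is at Q -> 0+.
Min AVC = 54
The firm should shut down if P < 54.

54


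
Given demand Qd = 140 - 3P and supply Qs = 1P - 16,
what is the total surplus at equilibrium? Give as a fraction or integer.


Find equilibrium: 140 - 3P = 1P - 16
140 + 16 = 4P
P* = 156/4 = 39
Q* = 1*39 - 16 = 23
Inverse demand: P = 140/3 - Q/3, so P_max = 140/3
Inverse supply: P = 16 + Q/1, so P_min = 16
CS = (1/2) * 23 * (140/3 - 39) = 529/6
PS = (1/2) * 23 * (39 - 16) = 529/2
TS = CS + PS = 529/6 + 529/2 = 1058/3

1058/3


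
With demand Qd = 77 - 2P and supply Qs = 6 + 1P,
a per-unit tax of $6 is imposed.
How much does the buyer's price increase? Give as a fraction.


With a per-unit tax, the buyer's price increase depends on relative slopes.
Supply slope: d = 1, Demand slope: b = 2
Buyer's price increase = d * tax / (b + d)
= 1 * 6 / (2 + 1)
= 6 / 3 = 2

2


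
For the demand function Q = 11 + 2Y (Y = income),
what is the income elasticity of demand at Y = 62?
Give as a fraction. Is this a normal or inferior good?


dQ/dY = 2
At Y = 62: Q = 11 + 2*62 = 135
Ey = (dQ/dY)(Y/Q) = 2 * 62 / 135 = 124/135
Since Ey > 0, this is a normal good.

124/135 (normal good)


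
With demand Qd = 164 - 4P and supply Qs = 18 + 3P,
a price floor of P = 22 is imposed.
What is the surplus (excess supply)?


At P = 22:
Qd = 164 - 4*22 = 76
Qs = 18 + 3*22 = 84
Surplus = Qs - Qd = 84 - 76 = 8

8


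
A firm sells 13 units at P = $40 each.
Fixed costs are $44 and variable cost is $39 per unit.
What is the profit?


Total Revenue = P * Q = 40 * 13 = $520
Total Cost = FC + VC*Q = 44 + 39*13 = $551
Profit = TR - TC = 520 - 551 = $-31

$-31


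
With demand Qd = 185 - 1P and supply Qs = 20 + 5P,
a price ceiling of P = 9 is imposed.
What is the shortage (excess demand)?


At P = 9:
Qd = 185 - 1*9 = 176
Qs = 20 + 5*9 = 65
Shortage = Qd - Qs = 176 - 65 = 111

111


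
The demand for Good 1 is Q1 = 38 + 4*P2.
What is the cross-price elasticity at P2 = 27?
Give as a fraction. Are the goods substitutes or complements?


dQ1/dP2 = 4
At P2 = 27: Q1 = 38 + 4*27 = 146
Exy = (dQ1/dP2)(P2/Q1) = 4 * 27 / 146 = 54/73
Since Exy > 0, the goods are substitutes.

54/73 (substitutes)


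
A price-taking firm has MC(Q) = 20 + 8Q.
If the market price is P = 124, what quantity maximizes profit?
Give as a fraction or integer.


In perfect competition, profit is maximized where P = MC.
124 = 20 + 8Q
104 = 8Q
Q* = 104/8 = 13

13


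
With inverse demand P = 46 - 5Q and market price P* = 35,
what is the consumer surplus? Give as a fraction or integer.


Maximum willingness to pay (at Q=0): P_max = 46
Quantity demanded at P* = 35:
Q* = (46 - 35)/5 = 11/5
CS = (1/2) * Q* * (P_max - P*)
CS = (1/2) * 11/5 * (46 - 35)
CS = (1/2) * 11/5 * 11 = 121/10

121/10


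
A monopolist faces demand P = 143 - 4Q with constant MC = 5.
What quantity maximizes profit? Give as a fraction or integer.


TR = P*Q = (143 - 4Q)Q = 143Q - 4Q^2
MR = dTR/dQ = 143 - 8Q
Set MR = MC:
143 - 8Q = 5
138 = 8Q
Q* = 138/8 = 69/4

69/4


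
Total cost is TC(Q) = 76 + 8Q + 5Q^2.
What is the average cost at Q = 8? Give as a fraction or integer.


TC(8) = 76 + 8*8 + 5*8^2
TC(8) = 76 + 64 + 320 = 460
AC = TC/Q = 460/8 = 115/2

115/2
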